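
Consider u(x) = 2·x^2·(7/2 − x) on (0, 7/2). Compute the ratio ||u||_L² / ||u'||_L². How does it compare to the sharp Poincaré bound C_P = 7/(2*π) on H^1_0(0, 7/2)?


||u||_L² / ||u'||_L² = sqrt(14)/4 < C_P = 7/(2*π).

u(x) = 2·x^2·(7/2 − x), so u'(x) = 2*x*(7 - 3*x).
u(x) = 2·x^2·(7/2 − x) vanishes at x = 0 and x = 7/2, so u ∈ H^1_0(0, 7/2). Differentiate via the product rule and integrate the resulting polynomials term by term.
  ∫_0^7/2 u² dx = ∫_0^7/2 (4*x^6 - 28*x^5 + 49*x^4) dx. Term by term:
    ∫_0^7/2 4*x^6 dx = 117649/32;  ∫_0^7/2 -28*x^5 dx = -823543/96;  ∫_0^7/2 49*x^4 dx = 823543/160.
  Sum: 117649/32 − 823543/96 + 823543/160 = 117649/480.
  ∫_0^7/2 (u')² dx = ∫_0^7/2 (36*x^4 - 168*x^3 + 196*x^2) dx. Term by term:
    ∫_0^7/2 36*x^4 dx = 151263/40;  ∫_0^7/2 -168*x^3 dx = -50421/8;  ∫_0^7/2 196*x^2 dx = 16807/6.
  Sum: 151263/40 − 50421/8 + 16807/6 = 16807/60.
∫_0^7/2 u² dx = 117649/480, so ||u||_L² = 343*sqrt(30)/120.
∫_0^7/2 (u')² dx = 16807/60, so ||u'||_L² = 49*sqrt(105)/30.
Ratio ||u||_L² / ||u'||_L² = sqrt(14)/4.
Sharp Poincaré constant on H^1_0(0, 7/2) is C_P = L/π = 7/(2*π), achieved by sin(2*π/7·x).
A polynomial bump cannot attain the sharp Poincaré constant (only the first sine eigenfunction does), so the ratio is strictly less than C_P, consistent with ||u||_L² ≤ C_P ||u'||_L².


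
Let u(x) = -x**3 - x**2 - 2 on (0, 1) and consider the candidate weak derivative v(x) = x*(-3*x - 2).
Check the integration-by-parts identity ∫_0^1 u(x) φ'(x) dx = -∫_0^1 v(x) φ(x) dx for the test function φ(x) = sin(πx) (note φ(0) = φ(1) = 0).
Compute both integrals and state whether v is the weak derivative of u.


LHS = -12/π^3 + 5/π, RHS = -12/π^3 + 5/π. Yes, v = u' weakly.

u(x) = -x**3 - x**2 - 2, classical derivative u'(x) = -3*x**2 - 2*x.
φ(x) = sin(πx), so φ'(x) = π*cos(π*x).
Note φ(0) = φ(1) = 0, so the boundary term u·φ vanishes.
LHS = ∫_0^1 u(x) φ'(x) dx = ∫_0^1 (-π*x^3*cos(π*x) - π*x^2*cos(π*x) - 2*π*cos(π*x)) dx. Term by term:
  ∫_0^1 -2*π*cos(π*x) dx = 0;  ∫_0^1 -π*x^2*cos(π*x) dx = 2/π;  ∫_0^1 -π*x^3*cos(π*x) dx = -12/π^3 + 3/π.
Sum: 0 + 2/π + -12/π^3 + 3/π = -12/π^3 + 5/π.
So LHS = -12/π^3 + 5/π.
∫_0^1 v(x) φ(x) dx = ∫_0^1 (-3*x^2*sin(π*x) - 2*x*sin(π*x)) dx. Term by term:
  ∫_0^1 -3*x^2*sin(π*x) dx = -3/π + 12/π^3;  ∫_0^1 -2*x*sin(π*x) dx = -2/π.
Sum: -3/π + 12/π^3 − 2/π = -5/π + 12/π^3.
So RHS = -∫_0^1 v(x) φ(x) dx = -12/π^3 + 5/π.
LHS = RHS, so the identity holds for this test φ.
Moreover u is smooth here and v(x) = u'(x) = -3*x**2 - 2*x pointwise, so the identity holds for every test function. Hence v is the weak derivative of u.


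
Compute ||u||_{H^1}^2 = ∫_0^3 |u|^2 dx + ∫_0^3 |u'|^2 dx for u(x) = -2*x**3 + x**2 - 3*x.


||u||_{H^1}^2 = 206613/70

The H^1 norm (squared) on an interval (0, L) is
  ||u||_{H^1}^2 = ∫_0^L u(x)^2 dx + ∫_0^L u'(x)^2 dx.
Compute u'(x) = -6*x**2 + 2*x - 3.
Then u(x)^2 = 4*x**6 - 4*x**5 + 13*x**4 - 6*x**3 + 9*x**2 and u'(x)^2 = 36*x**4 - 24*x**3 + 40*x**2 - 12*x + 9.
Integrate each monomial from 0 to 3 using ∫_0^3 c·x^n dx = c·3^(n+1)/(n+1):
  ∫_0^3 u(x)^2 dx = ∫_0^3 (4*x^6 - 4*x^5 + 13*x^4 - 6*x^3 + 9*x^2) dx. Term by term:
    ∫_0^3 4*x^6 dx = 8748/7;  ∫_0^3 -4*x^5 dx = -486;  ∫_0^3 13*x^4 dx = 3159/5;
    ∫_0^3 -6*x^3 dx = -243/2;  ∫_0^3 9*x^2 dx = 81.
  Sum: 8748/7 − 486 + 3159/5 − 243/2 + 81 = 94851/70.
  ∫_0^3 u'(x)^2 dx = ∫_0^3 (36*x^4 - 24*x^3 + 40*x^2 - 12*x + 9) dx. Term by term:
    ∫_0^3 36*x^4 dx = 8748/5;  ∫_0^3 -24*x^3 dx = -486;  ∫_0^3 40*x^2 dx = 360;
    ∫_0^3 -12*x dx = -54;  ∫_0^3 9 dx = 27.
  Sum: 8748/5 − 486 + 360 − 54 + 27 = 7983/5.
Adding: ||u||_{H^1}^2 = 94851/70 + 7983/5 = 206613/70.


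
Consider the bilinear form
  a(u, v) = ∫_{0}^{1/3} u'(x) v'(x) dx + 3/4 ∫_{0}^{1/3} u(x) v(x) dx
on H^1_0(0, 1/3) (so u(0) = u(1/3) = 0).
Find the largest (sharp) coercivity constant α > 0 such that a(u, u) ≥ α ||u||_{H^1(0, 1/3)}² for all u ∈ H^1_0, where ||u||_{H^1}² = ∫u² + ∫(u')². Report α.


α = 3*(1 + 12*π^2)/(4*(1 + 9*π^2))

Coercivity of a(·,·) on H^1_0(0, 1/3) means a(u, u) ≥ α ||u||_{H^1}² for every u ∈ H^1_0.
The interval has length L = 1/3, and Poincaré/coercivity depend only on L. Here a(u, u) = ∫(u')² + (3/4)·∫u².
Here 0 < c = 3/4 < 1. The condition a(u,u) ≥ α||u||_{H^1}² reads (1−α)∫(u')² ≥ (α−c)∫u². Any admissible α is ≤ 1 (rapidly oscillating u have ∫u²/∫(u')² → 0), and α = 1 would force 0 ≥ (1−c)∫u², impossible since c < 1; so 1−α > 0. By the sharp Poincaré inequality on H^1_0 of an interval of length L, ∫(u')² ≥ (π/L)²∫u² with equality for the first sine mode sin(π(x−x₀)/L) (x₀ the left endpoint), so the inequality holds for all u iff (1−α)(π/L)² ≥ α − c, i.e. α ≤ ((π/L)² + c)/((π/L)² + 1) = (1 + c(L/π)²)/(1 + (L/π)²). With (π/L)² = 9*π^2 and c = 3/4, the largest admissible constant is α = ((π/L)² + c)/((π/L)² + 1).
Simplifying, α = 3*(1 + 12*π^2)/(4*(1 + 9*π^2)).


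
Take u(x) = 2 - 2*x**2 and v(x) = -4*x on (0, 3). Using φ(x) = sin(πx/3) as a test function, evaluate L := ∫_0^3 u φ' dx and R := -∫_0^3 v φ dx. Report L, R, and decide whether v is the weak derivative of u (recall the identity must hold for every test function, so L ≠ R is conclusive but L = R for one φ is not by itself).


LHS = 36/π, RHS = 36/π. Yes, v = u' weakly.

u(x) = 2 - 2*x**2, classical derivative u'(x) = -4*x.
φ(x) = sin(πx/3), so φ'(x) = π*cos(π*x/3)/3.
Note φ(0) = φ(3) = 0, so the boundary term u·φ vanishes.
LHS = ∫_0^3 u(x) φ'(x) dx = ∫_0^3 (-2*π*x^2*cos(π*x/3)/3 + 2*π*cos(π*x/3)/3) dx. Term by term:
  ∫_0^3 2*π*cos(π*x/3)/3 dx = 0;  ∫_0^3 -2*π*x^2*cos(π*x/3)/3 dx = 36/π.
Sum: 0 + 36/π = 36/π.
So LHS = 36/π.
∫_0^3 v(x) φ(x) dx = ∫_0^3 (-4*x*sin(π*x/3)) dx. Term by term:
  ∫_0^3 -4*x*sin(π*x/3) dx = -36/π.
So RHS = -∫_0^3 v(x) φ(x) dx = 36/π.
LHS = RHS, so the identity holds for this test φ.
Moreover u is smooth here and v(x) = u'(x) = -4*x pointwise, so the identity holds for every test function. Hence v is the weak derivative of u.


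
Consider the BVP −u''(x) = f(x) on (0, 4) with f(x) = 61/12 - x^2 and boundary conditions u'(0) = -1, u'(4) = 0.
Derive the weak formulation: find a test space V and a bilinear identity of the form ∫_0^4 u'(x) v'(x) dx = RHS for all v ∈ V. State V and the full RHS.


V = H^1(0, 4) (v unrestricted at boundary; u is determined up to an additive constant); weak form: ∫_0^4 u'v' dx = ∫_0^4 (61/12 - x^2) v dx + v(0) for all v ∈ V.

Multiply both sides by a test function v and integrate from 0 to 4:
  ∫_0^4 −u''(x) v(x) dx = ∫_0^4 f(x) v(x) dx.
Integrate the LHS by parts once:
  ∫_0^4 −u'' v dx = −[u'(x) v(x)]_0^4 + ∫_0^4 u'(x) v'(x) dx.
Thus ∫_0^4 u'(x) v'(x) dx = ∫_0^4 f(x) v(x) dx + [u'(x) v(x)]_0^4.
Choose V so that boundary terms are either known or forced to vanish.
u has inhomogeneous Neumann u'(0) = -1, u'(4) = 0. [u' v]_0^4 = (0)·v(4) − (-1)·v(0) = v(0). Take V = H^1(0, 4); boundary term becomes part of RHS.
Weak formulation: find u (satisfying any essential BC) such that ∫_0^4 u'(x) v'(x) dx = ∫_0^4 f v dx + v(0) for all v ∈ V (Neumann data are natural BCs: they enter the RHS as boundary terms).
Substituting f(x) = 61/12 - x^2, the right-hand side is ∫_0^4 (61/12 - x^2) v dx + v(0).
Compatibility check (pure Neumann): taking v ≡ 1 ∈ V gives 0 = ∫_0^4 f dx + (0) − (-1), i.e. ∫_0^4 f dx must equal u'(0) − u'(4) = -1. Indeed ∫_0^4 (61/12 - x^2) dx = -1, so the data are compatible. The solution is then unique only up to an additive constant (fix it e.g. by requiring ∫_0^4 u dx = 0).


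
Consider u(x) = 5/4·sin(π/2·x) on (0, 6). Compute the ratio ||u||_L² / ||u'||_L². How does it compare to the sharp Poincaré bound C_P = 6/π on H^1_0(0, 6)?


||u||_L² / ||u'||_L² = 2/π < C_P = 6/π.

u(x) = 5/4·sin(π/2·x), so u'(x) = 5*π*cos(π*x/2)/8.
Writing u(x) = A·sin(kπx/L) with A = 5/4 and k = 3, use ∫_0^L sin²(kπx/L) dx = L/2 and ∫_0^L cos²(kπx/L) dx = L/2.
u² = 25/16·sin²(π/2·x) and (u')² = 25*π^2/64·cos²(π/2·x), and each of sin², cos² integrates to L/2 = 3 over (0, 6).
∫_0^6 u² dx = 75/16, so ||u||_L² = 5*sqrt(3)/4.
∫_0^6 (u')² dx = 75*π^2/64, so ||u'||_L² = 5*sqrt(3)*π/8.
Ratio ||u||_L² / ||u'||_L² = 2/π.
Sharp Poincaré constant on H^1_0(0, 6) is C_P = L/π = 6/π, achieved by sin(π/6·x).
This is the k = 3 harmonic; the ratio L/(kπ) is strictly less than C_P = L/π, consistent with the sharp inequality ||u||_L² ≤ C_P ||u'||_L².


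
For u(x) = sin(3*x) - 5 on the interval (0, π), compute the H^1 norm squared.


||u||_{H^1(0,π)}^2 = -20/3 + 30*π

u'(x) = 3*cos(3*x).
Expand u² and (u')² and integrate term by term on (0, π), using: for integers n ≥ 1, ∫_0^π sin²(nx) dx = ∫_0^π cos²(nx) dx = π/2; for n ≠ n', ∫_0^π sin(nx)sin(n'x) dx = ∫_0^π cos(nx)cos(n'x) dx = 0; and by product-to-sum, ∫_0^π sin(nx)cos(n'x) dx = ½∫_0^π [sin((n+n')x) + sin((n−n')x)] dx, which is 0 when n+n' is even and 2n/(n²−n'²) when n+n' is odd (it need not vanish on (0, π)). For the constant mode: ∫_0^π 1 dx = π, ∫_0^π cos(nx) dx = 0, ∫_0^π sin(nx) dx = (1−(−1)^n)/n.
  u² squared terms: (-5)²·∫1 dx = 25·π = 25*π;  (1)²·∫sin(3x)² dx = 1·π/2 = π/2.
  u² cross terms: 2·(-5)·(1)·∫1·sin(3x) dx = -10·(2/3) = -20/3.
  So ∫_0^π u² dx = 25*π + π/2 − 20/3 = -20/3 + 51*π/2.
  (u')² squared terms: (3)²·∫cos(3x)² dx = 9·π/2 = 9*π/2.
  So ∫_0^π (u')² dx = 9*π/2.
||u||_{H^1}^2 = (-20/3 + 51*π/2) + (9*π/2) = -20/3 + 30*π.


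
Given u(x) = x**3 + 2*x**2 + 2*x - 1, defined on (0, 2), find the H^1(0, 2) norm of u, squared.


||u||_{H^1}^2 = 41834/105

The H^1 norm (squared) on an interval (0, L) is
  ||u||_{H^1}^2 = ∫_0^L u(x)^2 dx + ∫_0^L u'(x)^2 dx.
Compute u'(x) = 3*x**2 + 4*x + 2.
Then u(x)^2 = x**6 + 4*x**5 + 8*x**4 + 6*x**3 - 4*x + 1 and u'(x)^2 = 9*x**4 + 24*x**3 + 28*x**2 + 16*x + 4.
Integrate each monomial from 0 to 2 using ∫_0^2 c·x^n dx = c·2^(n+1)/(n+1):
  ∫_0^2 u(x)^2 dx = ∫_0^2 (x^6 + 4*x^5 + 8*x^4 + 6*x^3 - 4*x + 1) dx. Term by term:
    ∫_0^2 x^6 dx = 128/7;  ∫_0^2 4*x^5 dx = 128/3;  ∫_0^2 8*x^4 dx = 256/5;
    ∫_0^2 6*x^3 dx = 24;  ∫_0^2 -4*x dx = -8;  ∫_0^2 1 dx = 2.
  Sum: 128/7 + 128/3 + 256/5 + 24 − 8 + 2 = 13666/105.
  ∫_0^2 u'(x)^2 dx = ∫_0^2 (9*x^4 + 24*x^3 + 28*x^2 + 16*x + 4) dx. Term by term:
    ∫_0^2 9*x^4 dx = 288/5;  ∫_0^2 24*x^3 dx = 96;  ∫_0^2 28*x^2 dx = 224/3;
    ∫_0^2 16*x dx = 32;  ∫_0^2 4 dx = 8.
  Sum: 288/5 + 96 + 224/3 + 32 + 8 = 4024/15.
Adding: ||u||_{H^1}^2 = 13666/105 + 4024/15 = 41834/105.


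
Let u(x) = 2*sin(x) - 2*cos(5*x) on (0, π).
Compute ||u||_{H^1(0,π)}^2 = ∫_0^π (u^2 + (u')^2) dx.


||u||_{H^1(0,π)}^2 = 56*π

u'(x) = 10*sin(5*x) + 2*cos(x).
Expand u² and (u')² and integrate term by term on (0, π), using: for integers n ≥ 1, ∫_0^π sin²(nx) dx = ∫_0^π cos²(nx) dx = π/2; for n ≠ n', ∫_0^π sin(nx)sin(n'x) dx = ∫_0^π cos(nx)cos(n'x) dx = 0; and by product-to-sum, ∫_0^π sin(nx)cos(n'x) dx = ½∫_0^π [sin((n+n')x) + sin((n−n')x)] dx, which is 0 when n+n' is even and 2n/(n²−n'²) when n+n' is odd (it need not vanish on (0, π)).
  u² squared terms: (-2)²·∫cos(5x)² dx = 4·π/2 = 2*π;  (2)²·∫sin(x)² dx = 4·π/2 = 2*π.
  u² cross terms: 2·(-2)·(2)·∫cos(5x)·sin(x) dx = -8·(0) = 0.
  So ∫_0^π u² dx = 2*π + 2*π + 0 = 4*π.
  (u')² squared terms: (2)²·∫cos(x)² dx = 4·π/2 = 2*π;  (10)²·∫sin(5x)² dx = 100·π/2 = 50*π.
  (u')² cross terms: 2·(2)·(10)·∫cos(x)·sin(5x) dx = 40·(0) = 0.
  So ∫_0^π (u')² dx = 2*π + 50*π + 0 = 52*π.
||u||_{H^1}^2 = (4*π) + (52*π) = 56*π.


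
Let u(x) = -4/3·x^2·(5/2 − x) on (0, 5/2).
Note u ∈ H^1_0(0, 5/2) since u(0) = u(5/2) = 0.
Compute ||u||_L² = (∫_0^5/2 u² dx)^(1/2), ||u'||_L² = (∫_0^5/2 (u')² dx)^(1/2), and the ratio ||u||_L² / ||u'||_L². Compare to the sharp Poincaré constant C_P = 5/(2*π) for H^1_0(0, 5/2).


||u||_L² / ||u'||_L² = 5*sqrt(14)/28 < C_P = 5/(2*π).

u(x) = -4/3·x^2·(5/2 − x), so u'(x) = 4*x*(3*x - 5)/3.
u(x) = -4/3·x^2·(5/2 − x) vanishes at x = 0 and x = 5/2, so u ∈ H^1_0(0, 5/2). Differentiate via the product rule and integrate the resulting polynomials term by term.
  ∫_0^5/2 u² dx = ∫_0^5/2 (16*x^6/9 - 80*x^5/9 + 100*x^4/9) dx. Term by term:
    ∫_0^5/2 16*x^6/9 dx = 78125/504;  ∫_0^5/2 -80*x^5/9 dx = -78125/216;  ∫_0^5/2 100*x^4/9 dx = 15625/72.
  Sum: 78125/504 − 78125/216 + 15625/72 = 15625/1512.
  ∫_0^5/2 (u')² dx = ∫_0^5/2 (16*x^4 - 160*x^3/3 + 400*x^2/9) dx. Term by term:
    ∫_0^5/2 16*x^4 dx = 625/2;  ∫_0^5/2 -160*x^3/3 dx = -3125/6;  ∫_0^5/2 400*x^2/9 dx = 6250/27.
  Sum: 625/2 − 3125/6 + 6250/27 = 625/27.
∫_0^5/2 u² dx = 15625/1512, so ||u||_L² = 125*sqrt(42)/252.
∫_0^5/2 (u')² dx = 625/27, so ||u'||_L² = 25*sqrt(3)/9.
Ratio ||u||_L² / ||u'||_L² = 5*sqrt(14)/28.
Sharp Poincaré constant on H^1_0(0, 5/2) is C_P = L/π = 5/(2*π), achieved by sin(2*π/5·x).
A polynomial bump cannot attain the sharp Poincaré constant (only the first sine eigenfunction does), so the ratio is strictly less than C_P, consistent with ||u||_L² ≤ C_P ||u'||_L².


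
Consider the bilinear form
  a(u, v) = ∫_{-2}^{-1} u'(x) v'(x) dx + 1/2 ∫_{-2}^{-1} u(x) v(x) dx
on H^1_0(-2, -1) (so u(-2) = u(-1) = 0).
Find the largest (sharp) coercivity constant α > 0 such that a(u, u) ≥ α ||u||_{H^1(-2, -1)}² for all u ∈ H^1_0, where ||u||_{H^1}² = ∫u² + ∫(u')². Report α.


α = (1/2 + π^2)/(1 + π^2)

Coercivity of a(·,·) on H^1_0(-2, -1) means a(u, u) ≥ α ||u||_{H^1}² for every u ∈ H^1_0.
The interval has length L = 1, and Poincaré/coercivity depend only on L. Here a(u, u) = ∫(u')² + (1/2)·∫u².
Here 0 < c = 1/2 < 1. The condition a(u,u) ≥ α||u||_{H^1}² reads (1−α)∫(u')² ≥ (α−c)∫u². Any admissible α is ≤ 1 (rapidly oscillating u have ∫u²/∫(u')² → 0), and α = 1 would force 0 ≥ (1−c)∫u², impossible since c < 1; so 1−α > 0. By the sharp Poincaré inequality on H^1_0 of an interval of length L, ∫(u')² ≥ (π/L)²∫u² with equality for the first sine mode sin(π(x−x₀)/L) (x₀ the left endpoint), so the inequality holds for all u iff (1−α)(π/L)² ≥ α − c, i.e. α ≤ ((π/L)² + c)/((π/L)² + 1) = (1 + c(L/π)²)/(1 + (L/π)²). With (π/L)² = π^2 and c = 1/2, the largest admissible constant is α = ((π/L)² + c)/((π/L)² + 1).
Simplifying, α = (1/2 + π^2)/(1 + π^2).


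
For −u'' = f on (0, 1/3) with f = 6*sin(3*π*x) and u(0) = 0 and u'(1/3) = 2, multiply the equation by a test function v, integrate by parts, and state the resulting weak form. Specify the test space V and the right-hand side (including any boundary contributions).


V = {v ∈ H^1(0, 1/3) : v(0) = 0} (test functions vanish at x = 0 where u is specified); weak form: ∫_0^1/3 u'v' dx = ∫_0^1/3 (6*sin(3*π*x)) v dx + 2·v(1/3) for all v ∈ V.

Multiply both sides by a test function v and integrate from 0 to 1/3:
  ∫_0^1/3 −u''(x) v(x) dx = ∫_0^1/3 f(x) v(x) dx.
Integrate the LHS by parts once:
  ∫_0^1/3 −u'' v dx = −[u'(x) v(x)]_0^1/3 + ∫_0^1/3 u'(x) v'(x) dx.
Thus ∫_0^1/3 u'(x) v'(x) dx = ∫_0^1/3 f(x) v(x) dx + [u'(x) v(x)]_0^1/3.
Choose V so that boundary terms are either known or forced to vanish.
Mixed BC: u(0) = 0 (Dirichlet) and u'(1/3) = 2 (Neumann). Define V = {v ∈ H^1(0, 1/3) : v(0) = 0}. Then [u' v]_0^1/3 = u'(1/3)·v(1/3) − u'(0)·0 = 2·v(1/3).
Weak formulation: find u (satisfying any essential BC) such that ∫_0^1/3 u'(x) v'(x) dx = ∫_0^1/3 f v dx + 2·v(1/3) for all v ∈ V (Dirichlet at 0 absorbed into V; Neumann datum at x = 1/3 contributes the boundary term).
Substituting f(x) = 6*sin(3*π*x), the right-hand side is ∫_0^1/3 (6*sin(3*π*x)) v dx + 2·v(1/3).


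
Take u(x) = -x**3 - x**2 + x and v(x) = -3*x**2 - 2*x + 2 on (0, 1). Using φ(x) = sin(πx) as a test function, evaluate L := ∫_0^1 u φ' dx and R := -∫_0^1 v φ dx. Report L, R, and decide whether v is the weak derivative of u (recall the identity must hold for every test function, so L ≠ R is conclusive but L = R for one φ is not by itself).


LHS = -12/π^3 + 3/π, RHS = (-12 + π^2)/π^3. No, v is not the weak derivative of u.

u(x) = -x**3 - x**2 + x, classical derivative u'(x) = -3*x**2 - 2*x + 1.
φ(x) = sin(πx), so φ'(x) = π*cos(π*x).
Note φ(0) = φ(1) = 0, so the boundary term u·φ vanishes.
LHS = ∫_0^1 u(x) φ'(x) dx = ∫_0^1 (-π*x^3*cos(π*x) - π*x^2*cos(π*x) + π*x*cos(π*x)) dx. Term by term:
  ∫_0^1 π*x*cos(π*x) dx = -2/π;  ∫_0^1 -π*x^2*cos(π*x) dx = 2/π;  ∫_0^1 -π*x^3*cos(π*x) dx = -12/π^3 + 3/π.
Sum: -2/π + 2/π + -12/π^3 + 3/π = -12/π^3 + 3/π.
So LHS = -12/π^3 + 3/π.
∫_0^1 v(x) φ(x) dx = ∫_0^1 (-3*x^2*sin(π*x) - 2*x*sin(π*x) + 2*sin(π*x)) dx. Term by term:
  ∫_0^1 2*sin(π*x) dx = 4/π;  ∫_0^1 -3*x^2*sin(π*x) dx = -3/π + 12/π^3;  ∫_0^1 -2*x*sin(π*x) dx = -2/π.
Sum: 4/π + -3/π + 12/π^3 − 2/π = (12 - π^2)/π^3.
So RHS = -∫_0^1 v(x) φ(x) dx = (-12 + π^2)/π^3.
LHS − RHS = 2/π ≠ 0, so the identity fails.
(For a valid weak derivative the identity must hold for EVERY test function, in particular this one. The failure shows v is NOT the weak derivative of u.)
Correct weak derivative would be u'(x) = -3*x**2 - 2*x + 1.


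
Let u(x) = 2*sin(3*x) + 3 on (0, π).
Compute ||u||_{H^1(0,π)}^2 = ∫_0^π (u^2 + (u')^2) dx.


||u||_{H^1(0,π)}^2 = 8 + 29*π

u'(x) = 6*cos(3*x).
Expand u² and (u')² and integrate term by term on (0, π), using: for integers n ≥ 1, ∫_0^π sin²(nx) dx = ∫_0^π cos²(nx) dx = π/2; for n ≠ n', ∫_0^π sin(nx)sin(n'x) dx = ∫_0^π cos(nx)cos(n'x) dx = 0; and by product-to-sum, ∫_0^π sin(nx)cos(n'x) dx = ½∫_0^π [sin((n+n')x) + sin((n−n')x)] dx, which is 0 when n+n' is even and 2n/(n²−n'²) when n+n' is odd (it need not vanish on (0, π)). For the constant mode: ∫_0^π 1 dx = π, ∫_0^π cos(nx) dx = 0, ∫_0^π sin(nx) dx = (1−(−1)^n)/n.
  u² squared terms: (3)²·∫1 dx = 9·π = 9*π;  (2)²·∫sin(3x)² dx = 4·π/2 = 2*π.
  u² cross terms: 2·(3)·(2)·∫1·sin(3x) dx = 12·(2/3) = 8.
  So ∫_0^π u² dx = 9*π + 2*π + 8 = 8 + 11*π.
  (u')² squared terms: (6)²·∫cos(3x)² dx = 36·π/2 = 18*π.
  So ∫_0^π (u')² dx = 18*π.
||u||_{H^1}^2 = (8 + 11*π) + (18*π) = 8 + 29*π.


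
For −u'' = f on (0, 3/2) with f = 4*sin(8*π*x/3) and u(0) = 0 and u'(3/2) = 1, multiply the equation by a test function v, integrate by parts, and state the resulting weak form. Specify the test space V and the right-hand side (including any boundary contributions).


V = {v ∈ H^1(0, 3/2) : v(0) = 0} (test functions vanish at x = 0 where u is specified); weak form: ∫_0^3/2 u'v' dx = ∫_0^3/2 (4*sin(8*π*x/3)) v dx + v(3/2) for all v ∈ V.

Multiply both sides by a test function v and integrate from 0 to 3/2:
  ∫_0^3/2 −u''(x) v(x) dx = ∫_0^3/2 f(x) v(x) dx.
Integrate the LHS by parts once:
  ∫_0^3/2 −u'' v dx = −[u'(x) v(x)]_0^3/2 + ∫_0^3/2 u'(x) v'(x) dx.
Thus ∫_0^3/2 u'(x) v'(x) dx = ∫_0^3/2 f(x) v(x) dx + [u'(x) v(x)]_0^3/2.
Choose V so that boundary terms are either known or forced to vanish.
Mixed BC: u(0) = 0 (Dirichlet) and u'(3/2) = 1 (Neumann). Define V = {v ∈ H^1(0, 3/2) : v(0) = 0}. Then [u' v]_0^3/2 = u'(3/2)·v(3/2) − u'(0)·0 = v(3/2).
Weak formulation: find u (satisfying any essential BC) such that ∫_0^3/2 u'(x) v'(x) dx = ∫_0^3/2 f v dx + v(3/2) for all v ∈ V (Dirichlet at 0 absorbed into V; Neumann datum at x = 3/2 contributes the boundary term).
Substituting f(x) = 4*sin(8*π*x/3), the right-hand side is ∫_0^3/2 (4*sin(8*π*x/3)) v dx + v(3/2).


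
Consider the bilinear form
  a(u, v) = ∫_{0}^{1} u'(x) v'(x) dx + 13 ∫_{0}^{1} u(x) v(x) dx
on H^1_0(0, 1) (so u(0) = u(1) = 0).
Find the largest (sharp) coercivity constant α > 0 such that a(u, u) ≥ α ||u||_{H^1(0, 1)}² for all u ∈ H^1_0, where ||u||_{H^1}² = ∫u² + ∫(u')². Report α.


α = 1

Coercivity of a(·,·) on H^1_0(0, 1) means a(u, u) ≥ α ||u||_{H^1}² for every u ∈ H^1_0.
The interval has length L = 1, and Poincaré/coercivity depend only on L. Here a(u, u) = ∫(u')² + (13)·∫u².
Here c = 13 ≥ 1, so a(u,u) = ∫(u')² + c∫u² ≥ ∫(u')² + ∫u² = ||u||_{H^1}², i.e. α = 1 works. No larger α is possible: a(u,u) ≥ α||u||_{H^1}² means (1−α)∫(u')² ≥ (α−c)∫u², and for the modes u_n = sin(nπ(x−x₀)/L) (x₀ the left endpoint) one has ∫u_n²/∫(u_n')² = (L/(nπ))² → 0, so a(u_n,u_n)/||u_n||_{H^1}² → 1. Hence the optimal constant is α = 1.
Therefore α = 1.


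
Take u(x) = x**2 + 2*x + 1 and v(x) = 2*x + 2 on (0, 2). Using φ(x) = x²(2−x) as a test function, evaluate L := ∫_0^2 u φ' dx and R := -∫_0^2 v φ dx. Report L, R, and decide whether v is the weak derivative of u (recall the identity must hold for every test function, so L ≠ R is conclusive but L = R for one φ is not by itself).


LHS = -88/15, RHS = -88/15. Yes, v = u' weakly.

u(x) = x**2 + 2*x + 1, classical derivative u'(x) = 2*x + 2.
φ(x) = x²(2−x), so φ'(x) = x*(4 - 3*x).
Note φ(0) = φ(2) = 0, so the boundary term u·φ vanishes.
LHS = ∫_0^2 u(x) φ'(x) dx = ∫_0^2 (-3*x^4 - 2*x^3 + 5*x^2 + 4*x) dx. Term by term:
  ∫_0^2 -3*x^4 dx = -96/5;  ∫_0^2 -2*x^3 dx = -8;  ∫_0^2 5*x^2 dx = 40/3;
  ∫_0^2 4*x dx = 8.
Sum: -96/5 − 8 + 40/3 + 8 = -88/15.
So LHS = -88/15.
∫_0^2 v(x) φ(x) dx = ∫_0^2 (-2*x^4 + 2*x^3 + 4*x^2) dx. Term by term:
  ∫_0^2 -2*x^4 dx = -64/5;  ∫_0^2 2*x^3 dx = 8;  ∫_0^2 4*x^2 dx = 32/3.
Sum: -64/5 + 8 + 32/3 = 88/15.
So RHS = -∫_0^2 v(x) φ(x) dx = -88/15.
LHS = RHS, so the identity holds for this test φ.
Moreover u is smooth here and v(x) = u'(x) = 2*x + 2 pointwise, so the identity holds for every test function. Hence v is the weak derivative of u.


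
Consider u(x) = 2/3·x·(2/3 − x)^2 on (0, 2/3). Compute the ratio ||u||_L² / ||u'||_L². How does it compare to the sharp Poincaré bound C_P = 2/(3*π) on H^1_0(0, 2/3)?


||u||_L² / ||u'||_L² = sqrt(14)/21 < C_P = 2/(3*π).

u(x) = 2/3·x·(2/3 − x)^2, so u'(x) = 2*x^2 - 16*x/9 + 8/27.
u(x) = 2/3·x·(2/3 − x)^2 vanishes at x = 0 and x = 2/3, so u ∈ H^1_0(0, 2/3). Differentiate via the product rule and integrate the resulting polynomials term by term.
  ∫_0^2/3 u² dx = ∫_0^2/3 (4*x^6/9 - 32*x^5/27 + 32*x^4/27 - 128*x^3/243 + 64*x^2/729) dx. Term by term:
    ∫_0^2/3 4*x^6/9 dx = 512/137781;  ∫_0^2/3 -32*x^5/27 dx = -1024/59049;  ∫_0^2/3 32*x^4/27 dx = 1024/32805;
    ∫_0^2/3 -128*x^3/243 dx = -512/19683;  ∫_0^2/3 64*x^2/729 dx = 512/59049.
  Sum: 512/137781 − 1024/59049 + 1024/32805 − 512/19683 + 512/59049 = 512/2066715.
  ∫_0^2/3 (u')² dx = ∫_0^2/3 (4*x^4 - 64*x^3/9 + 352*x^2/81 - 256*x/243 + 64/729) dx. Term by term:
    ∫_0^2/3 4*x^4 dx = 128/1215;  ∫_0^2/3 -64*x^3/9 dx = -256/729;  ∫_0^2/3 352*x^2/81 dx = 2816/6561;
    ∫_0^2/3 -256*x/243 dx = -512/2187;  ∫_0^2/3 64/729 dx = 128/2187.
  Sum: 128/1215 − 256/729 + 2816/6561 − 512/2187 + 128/2187 = 256/32805.
∫_0^2/3 u² dx = 512/2066715, so ||u||_L² = 16*sqrt(70)/8505.
∫_0^2/3 (u')² dx = 256/32805, so ||u'||_L² = 16*sqrt(5)/405.
Ratio ||u||_L² / ||u'||_L² = sqrt(14)/21.
Sharp Poincaré constant on H^1_0(0, 2/3) is C_P = L/π = 2/(3*π), achieved by sin(3*π/2·x).
A polynomial bump cannot attain the sharp Poincaré constant (only the first sine eigenfunction does), so the ratio is strictly less than C_P, consistent with ||u||_L² ≤ C_P ||u'||_L².


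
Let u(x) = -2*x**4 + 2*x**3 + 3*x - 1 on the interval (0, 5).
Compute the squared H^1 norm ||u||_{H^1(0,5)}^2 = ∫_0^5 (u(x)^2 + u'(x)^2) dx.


||u||_{H^1}^2 = 61824050/63

The H^1 norm (squared) on an interval (0, L) is
  ||u||_{H^1}^2 = ∫_0^L u(x)^2 dx + ∫_0^L u'(x)^2 dx.
Compute u'(x) = -8*x**3 + 6*x**2 + 3.
Then u(x)^2 = 4*x**8 - 8*x**7 + 4*x**6 - 12*x**5 + 16*x**4 - 4*x**3 + 9*x**2 - 6*x + 1 and u'(x)^2 = 64*x**6 - 96*x**5 + 36*x**4 - 48*x**3 + 36*x**2 + 9.
Integrate each monomial from 0 to 5 using ∫_0^5 c·x^n dx = c·5^(n+1)/(n+1):
  ∫_0^5 u(x)^2 dx = ∫_0^5 (4*x^8 - 8*x^7 + 4*x^6 - 12*x^5 + 16*x^4 - 4*x^3 + 9*x^2 - 6*x + 1) dx. Term by term:
    ∫_0^5 4*x^8 dx = 7812500/9;  ∫_0^5 -8*x^7 dx = -390625;  ∫_0^5 4*x^6 dx = 312500/7;
    ∫_0^5 -12*x^5 dx = -31250;  ∫_0^5 16*x^4 dx = 10000;  ∫_0^5 -4*x^3 dx = -625;
    ∫_0^5 9*x^2 dx = 375;  ∫_0^5 -6*x dx = -75;  ∫_0^5 1 dx = 5.
  Sum: 7812500/9 − 390625 + 312500/7 − 31250 + 10000 − 625 + 375 − 75 + 5 = 31531715/63.
  ∫_0^5 u'(x)^2 dx = ∫_0^5 (64*x^6 - 96*x^5 + 36*x^4 - 48*x^3 + 36*x^2 + 9) dx. Term by term:
    ∫_0^5 64*x^6 dx = 5000000/7;  ∫_0^5 -96*x^5 dx = -250000;  ∫_0^5 36*x^4 dx = 22500;
    ∫_0^5 -48*x^3 dx = -7500;  ∫_0^5 36*x^2 dx = 1500;  ∫_0^5 9 dx = 45.
  Sum: 5000000/7 − 250000 + 22500 − 7500 + 1500 + 45 = 3365815/7.
Adding: ||u||_{H^1}^2 = 31531715/63 + 3365815/7 = 61824050/63.


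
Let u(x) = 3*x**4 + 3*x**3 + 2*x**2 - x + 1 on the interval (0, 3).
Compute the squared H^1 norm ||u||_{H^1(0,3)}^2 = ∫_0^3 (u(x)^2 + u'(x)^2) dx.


||u||_{H^1}^2 = 17187249/140

The H^1 norm (squared) on an interval (0, L) is
  ||u||_{H^1}^2 = ∫_0^L u(x)^2 dx + ∫_0^L u'(x)^2 dx.
Compute u'(x) = 12*x**3 + 9*x**2 + 4*x - 1.
Then u(x)^2 = 9*x**8 + 18*x**7 + 21*x**6 + 6*x**5 + 4*x**4 + 2*x**3 + 5*x**2 - 2*x + 1 and u'(x)^2 = 144*x**6 + 216*x**5 + 177*x**4 + 48*x**3 - 2*x**2 - 8*x + 1.
Integrate each monomial from 0 to 3 using ∫_0^3 c·x^n dx = c·3^(n+1)/(n+1):
  ∫_0^3 u(x)^2 dx = ∫_0^3 (9*x^8 + 18*x^7 + 21*x^6 + 6*x^5 + 4*x^4 + 2*x^3 + 5*x^2 - 2*x + 1) dx. Term by term:
    ∫_0^3 9*x^8 dx = 19683;  ∫_0^3 18*x^7 dx = 59049/4;  ∫_0^3 21*x^6 dx = 6561;
    ∫_0^3 6*x^5 dx = 729;  ∫_0^3 4*x^4 dx = 972/5;  ∫_0^3 2*x^3 dx = 81/2;
    ∫_0^3 5*x^2 dx = 45;  ∫_0^3 -2*x dx = -9;  ∫_0^3 1 dx = 3.
  Sum: 19683 + 59049/4 + 6561 + 729 + 972/5 + 81/2 + 45 − 9 + 3 = 840183/20.
  ∫_0^3 u'(x)^2 dx = ∫_0^3 (144*x^6 + 216*x^5 + 177*x^4 + 48*x^3 - 2*x^2 - 8*x + 1) dx. Term by term:
    ∫_0^3 144*x^6 dx = 314928/7;  ∫_0^3 216*x^5 dx = 26244;  ∫_0^3 177*x^4 dx = 43011/5;
    ∫_0^3 48*x^3 dx = 972;  ∫_0^3 -2*x^2 dx = -18;  ∫_0^3 -8*x dx = -36;
    ∫_0^3 1 dx = 3.
  Sum: 314928/7 + 26244 + 43011/5 + 972 − 18 − 36 + 3 = 2826492/35.
Adding: ||u||_{H^1}^2 = 840183/20 + 2826492/35 = 17187249/140.


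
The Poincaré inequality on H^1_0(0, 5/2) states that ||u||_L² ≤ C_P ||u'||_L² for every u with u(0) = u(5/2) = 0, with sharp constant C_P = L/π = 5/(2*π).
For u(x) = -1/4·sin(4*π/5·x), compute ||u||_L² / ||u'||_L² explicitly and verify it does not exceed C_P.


||u||_L² / ||u'||_L² = 5/(4*π) < C_P = 5/(2*π).

u(x) = -1/4·sin(4*π/5·x), so u'(x) = -π*cos(4*π*x/5)/5.
Writing u(x) = A·sin(kπx/L) with A = -1/4 and k = 2, use ∫_0^L sin²(kπx/L) dx = L/2 and ∫_0^L cos²(kπx/L) dx = L/2.
u² = 1/16·sin²(4*π/5·x) and (u')² = π^2/25·cos²(4*π/5·x), and each of sin², cos² integrates to L/2 = 5/4 over (0, 5/2).
∫_0^5/2 u² dx = 5/64, so ||u||_L² = sqrt(5)/8.
∫_0^5/2 (u')² dx = π^2/20, so ||u'||_L² = sqrt(5)*π/10.
Ratio ||u||_L² / ||u'||_L² = 5/(4*π).
Sharp Poincaré constant on H^1_0(0, 5/2) is C_P = L/π = 5/(2*π), achieved by sin(2*π/5·x).
This is the k = 2 harmonic; the ratio L/(kπ) is strictly less than C_P = L/π, consistent with the sharp inequality ||u||_L² ≤ C_P ||u'||_L².


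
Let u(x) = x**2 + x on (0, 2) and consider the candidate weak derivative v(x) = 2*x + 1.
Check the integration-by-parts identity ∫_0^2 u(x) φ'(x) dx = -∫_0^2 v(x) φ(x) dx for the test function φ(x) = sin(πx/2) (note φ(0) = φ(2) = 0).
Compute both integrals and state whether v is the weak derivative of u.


LHS = -12/π, RHS = -12/π. Yes, v = u' weakly.

u(x) = x**2 + x, classical derivative u'(x) = 2*x + 1.
φ(x) = sin(πx/2), so φ'(x) = π*cos(π*x/2)/2.
Note φ(0) = φ(2) = 0, so the boundary term u·φ vanishes.
LHS = ∫_0^2 u(x) φ'(x) dx = ∫_0^2 (π*x^2*cos(π*x/2)/2 + π*x*cos(π*x/2)/2) dx. Term by term:
  ∫_0^2 π*x*cos(π*x/2)/2 dx = -4/π;  ∫_0^2 π*x^2*cos(π*x/2)/2 dx = -8/π.
Sum: -4/π − 8/π = -12/π.
So LHS = -12/π.
∫_0^2 v(x) φ(x) dx = ∫_0^2 (2*x*sin(π*x/2) + sin(π*x/2)) dx. Term by term:
  ∫_0^2 2*x*sin(π*x/2) dx = 8/π;  ∫_0^2 sin(π*x/2) dx = 4/π.
Sum: 8/π + 4/π = 12/π.
So RHS = -∫_0^2 v(x) φ(x) dx = -12/π.
LHS = RHS, so the identity holds for this test φ.
Moreover u is smooth here and v(x) = u'(x) = 2*x + 1 pointwise, so the identity holds for every test function. Hence v is the weak derivative of u.


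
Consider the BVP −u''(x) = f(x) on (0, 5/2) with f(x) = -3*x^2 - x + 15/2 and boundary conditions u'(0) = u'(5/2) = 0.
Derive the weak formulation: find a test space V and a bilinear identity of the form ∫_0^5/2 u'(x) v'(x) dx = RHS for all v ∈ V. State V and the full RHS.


V = H^1(0, 5/2) (no boundary constraint on v; u is determined up to an additive constant); weak form: ∫_0^5/2 u'v' dx = ∫_0^5/2 (-3*x^2 - x + 15/2) v dx for all v ∈ V.

Multiply both sides by a test function v and integrate from 0 to 5/2:
  ∫_0^5/2 −u''(x) v(x) dx = ∫_0^5/2 f(x) v(x) dx.
Integrate the LHS by parts once:
  ∫_0^5/2 −u'' v dx = −[u'(x) v(x)]_0^5/2 + ∫_0^5/2 u'(x) v'(x) dx.
Thus ∫_0^5/2 u'(x) v'(x) dx = ∫_0^5/2 f(x) v(x) dx + [u'(x) v(x)]_0^5/2.
Choose V so that boundary terms are either known or forced to vanish.
u has homogeneous Neumann: u'(0) = u'(5/2) = 0. So [u' v]_0^5/2 = 0·v(5/2) − 0·v(0) = 0 for any v; take V = H^1(0, 5/2).
Weak formulation: find u (satisfying any essential BC) such that ∫_0^5/2 u'(x) v'(x) dx = ∫_0^5/2 f v dx for all v ∈ V (homogeneous Neumann, so boundary terms vanish).
Substituting f(x) = -3*x^2 - x + 15/2, the right-hand side is ∫_0^5/2 (-3*x^2 - x + 15/2) v dx.
Compatibility check (pure Neumann): taking v ≡ 1 ∈ V gives 0 = ∫_0^5/2 f dx + (0) − (0), i.e. ∫_0^5/2 f dx must equal u'(0) − u'(5/2) = 0. Indeed ∫_0^5/2 (-3*x^2 - x + 15/2) dx = 0, so the data are compatible. The solution is then unique only up to an additive constant (fix it e.g. by requiring ∫_0^5/2 u dx = 0).


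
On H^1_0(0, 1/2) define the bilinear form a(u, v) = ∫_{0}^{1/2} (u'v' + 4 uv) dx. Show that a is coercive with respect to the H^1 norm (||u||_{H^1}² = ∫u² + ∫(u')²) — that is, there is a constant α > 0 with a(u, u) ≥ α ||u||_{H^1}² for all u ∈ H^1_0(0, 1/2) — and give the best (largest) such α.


α = 1

Coercivity of a(·,·) on H^1_0(0, 1/2) means a(u, u) ≥ α ||u||_{H^1}² for every u ∈ H^1_0.
The interval has length L = 1/2, and Poincaré/coercivity depend only on L. Here a(u, u) = ∫(u')² + (4)·∫u².
Here c = 4 ≥ 1, so a(u,u) = ∫(u')² + c∫u² ≥ ∫(u')² + ∫u² = ||u||_{H^1}², i.e. α = 1 works. No larger α is possible: a(u,u) ≥ α||u||_{H^1}² means (1−α)∫(u')² ≥ (α−c)∫u², and for the modes u_n = sin(nπ(x−x₀)/L) (x₀ the left endpoint) one has ∫u_n²/∫(u_n')² = (L/(nπ))² → 0, so a(u_n,u_n)/||u_n||_{H^1}² → 1. Hence the optimal constant is α = 1.
Therefore α = 1.


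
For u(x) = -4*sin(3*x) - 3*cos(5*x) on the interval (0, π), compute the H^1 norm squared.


||u||_{H^1(0,π)}^2 = 197*π

u'(x) = 15*sin(5*x) - 12*cos(3*x).
Expand u² and (u')² and integrate term by term on (0, π), using: for integers n ≥ 1, ∫_0^π sin²(nx) dx = ∫_0^π cos²(nx) dx = π/2; for n ≠ n', ∫_0^π sin(nx)sin(n'x) dx = ∫_0^π cos(nx)cos(n'x) dx = 0; and by product-to-sum, ∫_0^π sin(nx)cos(n'x) dx = ½∫_0^π [sin((n+n')x) + sin((n−n')x)] dx, which is 0 when n+n' is even and 2n/(n²−n'²) when n+n' is odd (it need not vanish on (0, π)).
  u² squared terms: (-4)²·∫sin(3x)² dx = 16·π/2 = 8*π;  (-3)²·∫cos(5x)² dx = 9·π/2 = 9*π/2.
  u² cross terms: 2·(-4)·(-3)·∫sin(3x)·cos(5x) dx = 24·(0) = 0.
  So ∫_0^π u² dx = 8*π + 9*π/2 + 0 = 25*π/2.
  (u')² squared terms: (-12)²·∫cos(3x)² dx = 144·π/2 = 72*π;  (15)²·∫sin(5x)² dx = 225·π/2 = 225*π/2.
  (u')² cross terms: 2·(-12)·(15)·∫cos(3x)·sin(5x) dx = -360·(0) = 0.
  So ∫_0^π (u')² dx = 72*π + 225*π/2 + 0 = 369*π/2.
||u||_{H^1}^2 = (25*π/2) + (369*π/2) = 197*π.


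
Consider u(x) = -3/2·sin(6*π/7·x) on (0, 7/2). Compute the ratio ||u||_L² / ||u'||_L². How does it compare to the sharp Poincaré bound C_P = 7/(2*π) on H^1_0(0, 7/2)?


||u||_L² / ||u'||_L² = 7/(6*π) < C_P = 7/(2*π).

u(x) = -3/2·sin(6*π/7·x), so u'(x) = -9*π*cos(6*π*x/7)/7.
Writing u(x) = A·sin(kπx/L) with A = -3/2 and k = 3, use ∫_0^L sin²(kπx/L) dx = L/2 and ∫_0^L cos²(kπx/L) dx = L/2.
u² = 9/4·sin²(6*π/7·x) and (u')² = 81*π^2/49·cos²(6*π/7·x), and each of sin², cos² integrates to L/2 = 7/4 over (0, 7/2).
∫_0^7/2 u² dx = 63/16, so ||u||_L² = 3*sqrt(7)/4.
∫_0^7/2 (u')² dx = 81*π^2/28, so ||u'||_L² = 9*sqrt(7)*π/14.
Ratio ||u||_L² / ||u'||_L² = 7/(6*π).
Sharp Poincaré constant on H^1_0(0, 7/2) is C_P = L/π = 7/(2*π), achieved by sin(2*π/7·x).
This is the k = 3 harmonic; the ratio L/(kπ) is strictly less than C_P = L/π, consistent with the sharp inequality ||u||_L² ≤ C_P ||u'||_L².


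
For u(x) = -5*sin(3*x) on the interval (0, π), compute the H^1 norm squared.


||u||_{H^1(0,π)}^2 = 125*π

u'(x) = -15*cos(3*x).
Expand u² and (u')² and integrate term by term on (0, π), using: for integers n ≥ 1, ∫_0^π sin²(nx) dx = ∫_0^π cos²(nx) dx = π/2; for n ≠ n', ∫_0^π sin(nx)sin(n'x) dx = ∫_0^π cos(nx)cos(n'x) dx = 0; and by product-to-sum, ∫_0^π sin(nx)cos(n'x) dx = ½∫_0^π [sin((n+n')x) + sin((n−n')x)] dx, which is 0 when n+n' is even and 2n/(n²−n'²) when n+n' is odd (it need not vanish on (0, π)).
  u² squared terms: (-5)²·∫sin(3x)² dx = 25·π/2 = 25*π/2.
  So ∫_0^π u² dx = 25*π/2.
  (u')² squared terms: (-15)²·∫cos(3x)² dx = 225·π/2 = 225*π/2.
  So ∫_0^π (u')² dx = 225*π/2.
||u||_{H^1}^2 = (25*π/2) + (225*π/2) = 125*π.


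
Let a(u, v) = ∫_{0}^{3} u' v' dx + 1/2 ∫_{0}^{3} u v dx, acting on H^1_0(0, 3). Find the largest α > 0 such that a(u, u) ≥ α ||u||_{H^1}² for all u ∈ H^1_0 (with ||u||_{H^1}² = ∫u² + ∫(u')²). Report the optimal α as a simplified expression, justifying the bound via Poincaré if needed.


α = (9/2 + π^2)/(9 + π^2)

Coercivity of a(·,·) on H^1_0(0, 3) means a(u, u) ≥ α ||u||_{H^1}² for every u ∈ H^1_0.
The interval has length L = 3, and Poincaré/coercivity depend only on L. Here a(u, u) = ∫(u')² + (1/2)·∫u².
Here 0 < c = 1/2 < 1. The condition a(u,u) ≥ α||u||_{H^1}² reads (1−α)∫(u')² ≥ (α−c)∫u². Any admissible α is ≤ 1 (rapidly oscillating u have ∫u²/∫(u')² → 0), and α = 1 would force 0 ≥ (1−c)∫u², impossible since c < 1; so 1−α > 0. By the sharp Poincaré inequality on H^1_0 of an interval of length L, ∫(u')² ≥ (π/L)²∫u² with equality for the first sine mode sin(π(x−x₀)/L) (x₀ the left endpoint), so the inequality holds for all u iff (1−α)(π/L)² ≥ α − c, i.e. α ≤ ((π/L)² + c)/((π/L)² + 1) = (1 + c(L/π)²)/(1 + (L/π)²). With (π/L)² = π^2/9 and c = 1/2, the largest admissible constant is α = ((π/L)² + c)/((π/L)² + 1).
Simplifying, α = (9/2 + π^2)/(9 + π^2).


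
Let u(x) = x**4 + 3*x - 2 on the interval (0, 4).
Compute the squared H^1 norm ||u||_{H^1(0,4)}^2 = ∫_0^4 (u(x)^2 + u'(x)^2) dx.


||u||_{H^1}^2 = 22534172/315

The H^1 norm (squared) on an interval (0, L) is
  ||u||_{H^1}^2 = ∫_0^L u(x)^2 dx + ∫_0^L u'(x)^2 dx.
Compute u'(x) = 4*x**3 + 3.
Then u(x)^2 = x**8 + 6*x**5 - 4*x**4 + 9*x**2 - 12*x + 4 and u'(x)^2 = 16*x**6 + 24*x**3 + 9.
Integrate each monomial from 0 to 4 using ∫_0^4 c·x^n dx = c·4^(n+1)/(n+1):
  ∫_0^4 u(x)^2 dx = ∫_0^4 (x^8 + 6*x^5 - 4*x^4 + 9*x^2 - 12*x + 4) dx. Term by term:
    ∫_0^4 x^8 dx = 262144/9;  ∫_0^4 6*x^5 dx = 4096;  ∫_0^4 -4*x^4 dx = -4096/5;
    ∫_0^4 9*x^2 dx = 192;  ∫_0^4 -12*x dx = -96;  ∫_0^4 4 dx = 16.
  Sum: 262144/9 + 4096 − 4096/5 + 192 − 96 + 16 = 1463216/45.
  ∫_0^4 u'(x)^2 dx = ∫_0^4 (16*x^6 + 24*x^3 + 9) dx. Term by term:
    ∫_0^4 16*x^6 dx = 262144/7;  ∫_0^4 24*x^3 dx = 1536;  ∫_0^4 9 dx = 36.
  Sum: 262144/7 + 1536 + 36 = 273148/7.
Adding: ||u||_{H^1}^2 = 1463216/45 + 273148/7 = 22534172/315.


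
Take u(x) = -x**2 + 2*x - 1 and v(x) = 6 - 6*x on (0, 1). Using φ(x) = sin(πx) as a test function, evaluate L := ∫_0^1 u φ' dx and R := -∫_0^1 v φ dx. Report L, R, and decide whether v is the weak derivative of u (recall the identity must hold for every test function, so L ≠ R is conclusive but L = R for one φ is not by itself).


LHS = -2/π, RHS = -6/π. No, v is not the weak derivative of u.

u(x) = -x**2 + 2*x - 1, classical derivative u'(x) = 2 - 2*x.
φ(x) = sin(πx), so φ'(x) = π*cos(π*x).
Note φ(0) = φ(1) = 0, so the boundary term u·φ vanishes.
LHS = ∫_0^1 u(x) φ'(x) dx = ∫_0^1 (-π*x^2*cos(π*x) + 2*π*x*cos(π*x) - π*cos(π*x)) dx. Term by term:
  ∫_0^1 -π*cos(π*x) dx = 0;  ∫_0^1 -π*x^2*cos(π*x) dx = 2/π;  ∫_0^1 2*π*x*cos(π*x) dx = -4/π.
Sum: 0 + 2/π − 4/π = -2/π.
So LHS = -2/π.
∫_0^1 v(x) φ(x) dx = ∫_0^1 (-6*x*sin(π*x) + 6*sin(π*x)) dx. Term by term:
  ∫_0^1 6*sin(π*x) dx = 12/π;  ∫_0^1 -6*x*sin(π*x) dx = -6/π.
Sum: 12/π − 6/π = 6/π.
So RHS = -∫_0^1 v(x) φ(x) dx = -6/π.
LHS − RHS = 4/π ≠ 0, so the identity fails.
(For a valid weak derivative the identity must hold for EVERY test function, in particular this one. The failure shows v is NOT the weak derivative of u.)
Correct weak derivative would be u'(x) = 2 - 2*x.


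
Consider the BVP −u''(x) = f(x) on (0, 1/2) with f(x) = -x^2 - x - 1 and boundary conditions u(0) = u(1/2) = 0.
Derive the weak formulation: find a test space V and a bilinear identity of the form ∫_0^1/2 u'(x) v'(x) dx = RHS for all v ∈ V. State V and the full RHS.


V = H^1_0(0, 1/2) (so v(0) = v(1/2) = 0); weak form: ∫_0^1/2 u'v' dx = ∫_0^1/2 (-x^2 - x - 1) v dx for all v ∈ V.

Multiply both sides by a test function v and integrate from 0 to 1/2:
  ∫_0^1/2 −u''(x) v(x) dx = ∫_0^1/2 f(x) v(x) dx.
Integrate the LHS by parts once:
  ∫_0^1/2 −u'' v dx = −[u'(x) v(x)]_0^1/2 + ∫_0^1/2 u'(x) v'(x) dx.
Thus ∫_0^1/2 u'(x) v'(x) dx = ∫_0^1/2 f(x) v(x) dx + [u'(x) v(x)]_0^1/2.
Choose V so that boundary terms are either known or forced to vanish.
u is Dirichlet: u(0) = u(1/2) = 0. Let V = H^1_0(0, 1/2); then v(0) = v(1/2) = 0, and [u' v]_0^1/2 = 0.
Weak formulation: find u (satisfying any essential BC) such that ∫_0^1/2 u'(x) v'(x) dx = ∫_0^1/2 f v dx for all v ∈ V.
Substituting f(x) = -x^2 - x - 1, the right-hand side is ∫_0^1/2 (-x^2 - x - 1) v dx.


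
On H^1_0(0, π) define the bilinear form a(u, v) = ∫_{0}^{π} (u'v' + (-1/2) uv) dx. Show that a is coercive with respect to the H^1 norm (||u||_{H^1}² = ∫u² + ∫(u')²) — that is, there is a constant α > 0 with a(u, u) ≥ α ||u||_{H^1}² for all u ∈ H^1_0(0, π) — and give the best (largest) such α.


α = 1/4

Coercivity of a(·,·) on H^1_0(0, π) means a(u, u) ≥ α ||u||_{H^1}² for every u ∈ H^1_0.
The interval has length L = π, and Poincaré/coercivity depend only on L. Here a(u, u) = ∫(u')² + (-1/2)·∫u².
Here c = -1/2 < 0 with |c| < (π/L)² = 1, so coercivity still holds. The condition a(u,u) ≥ α||u||_{H^1}² reads (1−α)∫(u')² ≥ (α−c)∫u². Any admissible α is ≤ 1 (rapidly oscillating u have ∫u²/∫(u')² → 0), and α = 1 would force 0 ≥ (1−c)∫u², impossible since c < 1; so 1−α > 0. By the sharp Poincaré inequality on H^1_0 of an interval of length L, ∫(u')² ≥ (π/L)²∫u² with equality for the first sine mode sin(π(x−x₀)/L) (x₀ the left endpoint), so the inequality holds for all u iff (1−α)(π/L)² ≥ α − c, i.e. α ≤ ((π/L)² + c)/((π/L)² + 1) = (1 + c(L/π)²)/(1 + (L/π)²). (Direct route, valid since c ≤ 0: Poincaré gives c∫u² ≥ c(L/π)²∫(u')², so a(u,u) ≥ (1 + c(L/π)²)∫(u')², while ||u||_{H^1}² ≤ (1 + (L/π)²)∫(u')²; dividing yields the same α.) With (π/L)² = 1 and c = -1/2, the largest admissible constant is α = ((π/L)² + c)/((π/L)² + 1).
Simplifying, α = 1/4.
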